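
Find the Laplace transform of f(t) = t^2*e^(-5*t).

L{e^(-5t)} = 1/(s + 5).
Then apply L{t^2·g(t)} = (-1)^2 d^2/ds^2[G(s)] with G(s) = 1/(s + 5):
differentiating 2 times and applying the sign gives 2/(s + 5)^3.

2/(s + 5)^3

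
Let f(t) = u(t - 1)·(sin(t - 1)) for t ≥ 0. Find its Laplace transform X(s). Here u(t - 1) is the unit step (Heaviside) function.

By the second shifting theorem, L{u(t - c)·g(t - c)} = e^(-cs)·G(s) with c = 1 and G(s) = L{g(t)}.
L{sin(t)} = 1/(s^2 + 1).

X(s) = exp(-s)/(s^2 + 1)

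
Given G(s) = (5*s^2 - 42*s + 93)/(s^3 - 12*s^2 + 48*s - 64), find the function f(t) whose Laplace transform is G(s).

f(t) = 5*t^2*exp(4*t)/2 - 2*t*exp(4*t) + 5*exp(4*t)

Factor the denominator: s^3 - 12*s^2 + 48*s - 64 = (s - 4)^3.
Partial fraction decomposition gives [5/(s - 4)] + [-2/(s - 4)^2] + [5/(s - 4)^3].
Invert each term: 5/(s - 4) ↔ 5e^(4t); -2/(s - 4)^2 ↔ -2t·e^(4t); 5/(s - 4)^3 ↔ (5/2)t^2·e^(4t).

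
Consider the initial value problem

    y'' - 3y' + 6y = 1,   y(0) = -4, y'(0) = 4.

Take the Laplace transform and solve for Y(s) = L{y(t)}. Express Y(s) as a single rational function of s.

Laplace-transform each side.
The derivative rules (L{y''} = s^2 Y - s·y(0) - y'(0) and L{y'} = sY - y(0), with y(0) = -4, y'(0) = 4) turn the left side into (s^2 - 3*s + 6)Y - (-4*s + 16).
The right side is L{1} = 1/s.
So (s^2 - 3*s + 6)Y = 1/s + (-4*s + 16).
Divide through and combine into a single rational function.

Y(s) = (-4*s^2 + 16*s + 1)/(s^3 - 3*s^2 + 6*s)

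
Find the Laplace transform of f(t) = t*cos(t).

(s - 1)*(s + 1)/(s^2 + 1)^2

L{cos(t)} = s/(s^2 + 1).
Then apply L{t·g(t)} = -d/ds[G(s)] with G(s) = s/(s^2 + 1):
differentiating 1 time and applying the sign gives (s - 1)*(s + 1)/(s^2 + 1)^2.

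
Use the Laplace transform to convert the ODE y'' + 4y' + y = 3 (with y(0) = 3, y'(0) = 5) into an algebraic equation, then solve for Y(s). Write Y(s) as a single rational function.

Laplace-transform each side.
The derivative rules (L{y''} = s^2 Y - s·y(0) - y'(0) and L{y'} = sY - y(0), with y(0) = 3, y'(0) = 5) turn the left side into (s^2 + 4*s + 1)Y - (3*s + 17).
The right side is L{3} = 3/s.
So (s^2 + 4*s + 1)Y = 3/s + (3*s + 17).
Solve for Y(s) and write it as one ratio of polynomials.

Y(s) = (3*s^2 + 17*s + 3)/(s^3 + 4*s^2 + s)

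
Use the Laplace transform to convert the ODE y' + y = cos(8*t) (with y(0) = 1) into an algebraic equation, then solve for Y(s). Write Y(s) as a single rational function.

Y(s) = (s^2 + s + 64)/(s^3 + s^2 + 64*s + 64)

Apply the Laplace transform to the equation.
Using L{y'} = sY - y(0) = sY - 1, the left side becomes (s + 1)Y - (1).
The right side is L{cos(8*t)} = s/(s^2 + 64).
So (s + 1)Y = s/(s^2 + 64) + (1).
Solve for Y(s) and write it as one ratio of polynomials.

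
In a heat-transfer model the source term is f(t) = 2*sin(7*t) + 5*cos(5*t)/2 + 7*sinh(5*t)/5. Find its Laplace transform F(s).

F(s) = 5*s/(2*(s^2 + 25)) + 14/(s^2 + 49) + 7/(s^2 - 25)

By linearity of the Laplace transform, transform each term separately.
(5/2)·[L{cos(5t)} = s/(s^2 + 25)]; (7/5)·[L{sinh(5t)} = 5/(s^2 - 25)]; (2)·[L{sin(7t)} = 7/(s^2 + 49)].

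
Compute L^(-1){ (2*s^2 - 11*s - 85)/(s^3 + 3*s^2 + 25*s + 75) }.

-4*sin(5*t) + 3*cos(5*t) - exp(-3*t)

Factor the denominator: s^3 + 3*s^2 + 25*s + 75 = (s + 3)*(s^2 + 25).
Partial fraction decomposition gives [-1/(s + 3)] + [3*s/(s^2 + 25)] + [-20/(s^2 + 25)].
Invert each term: -1/(s + 3) ↔ -e^(-3t); 3·s/(s^2 + 25) ↔ 3cos(5t); -4·5/(s^2 + 25) ↔ -4sin(5t).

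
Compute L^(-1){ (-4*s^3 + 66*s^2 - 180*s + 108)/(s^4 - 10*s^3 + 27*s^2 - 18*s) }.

6*exp(6*t) - 3*exp(3*t) - exp(t) - 6

Factor the denominator: s^4 - 10*s^3 + 27*s^2 - 18*s = s*(s - 6)*(s - 3)*(s - 1).
Partial fraction decomposition gives [-3/(s - 3)] + [-1/(s - 1)] + [-6/s] + [6/(s - 6)].
Invert each term: -3/(s - 3) ↔ -3e^(3t); -1/(s - 1) ↔ -e^(t); -6/(s - 0) ↔ -6e^(0t); 6/(s - 6) ↔ 6e^(6t).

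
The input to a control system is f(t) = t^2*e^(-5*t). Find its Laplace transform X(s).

L{e^(-5t)} = 1/(s + 5).
Then apply L{t^2·g(t)} = (-1)^2 d^2/ds^2[G(s)] with G(s) = 1/(s + 5):
differentiating 2 times and applying the sign gives 2/(s + 5)^3.

X(s) = 2/(s + 5)^3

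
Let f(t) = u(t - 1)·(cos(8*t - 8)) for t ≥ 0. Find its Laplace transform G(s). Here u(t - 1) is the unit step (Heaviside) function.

G(s) = s*exp(-s)/(s^2 + 64)

By the second shifting theorem, L{u(t - c)·g(t - c)} = e^(-cs)·H(s) with c = 1 and H(s) = L{g(t)}.
L{cos(8t)} = s/(s^2 + 64).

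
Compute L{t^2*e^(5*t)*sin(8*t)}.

L{sin(8t)} = 8/(s^2 + 64).
Multiplying by e^(5t) shifts s → s - 5, so L{e^(5*t)*sin(8*t)} = 8/((s - 5)^2 + 64).
Then apply L{t^2·g(t)} = (-1)^2 d^2/ds^2[G(s)] with G(s) = 8/((s - 5)^2 + 64):
differentiating 2 times and applying the sign gives 16*(3*s^2 - 30*s + 11)/(s^2 - 10*s + 89)^3.

16*(3*s^2 - 30*s + 11)/(s^2 - 10*s + 89)^3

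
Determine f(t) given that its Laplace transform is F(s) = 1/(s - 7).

f(t) = exp(7*t)

Since L{e^(7t)} = 1/(s - 7), the inverse is e^(7*t).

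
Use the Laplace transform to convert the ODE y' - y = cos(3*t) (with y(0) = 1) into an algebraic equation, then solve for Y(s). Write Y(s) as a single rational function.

Y(s) = (s^2 + s + 9)/(s^3 - s^2 + 9*s - 9)

Apply the Laplace transform to the equation.
The derivative rules (L{y'} = sY - y(0) = sY - 1) turn the left side into (s - 1)Y - (1).
The right side is L{cos(3*t)} = s/(s^2 + 9).
So (s - 1)Y = s/(s^2 + 9) + (1).
Solve for Y(s) and write it as one ratio of polynomials.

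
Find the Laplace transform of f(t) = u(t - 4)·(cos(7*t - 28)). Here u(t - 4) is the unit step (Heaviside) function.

By the second shifting theorem, L{u(t - c)·g(t - c)} = e^(-cs)·G(s) with c = 4 and G(s) = L{g(t)}.
L{cos(7t)} = s/(s^2 + 49).

s*exp(-4*s)/(s^2 + 49)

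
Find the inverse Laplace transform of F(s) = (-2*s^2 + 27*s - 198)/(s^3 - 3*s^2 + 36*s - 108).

-3*exp(3*t) + 5*sin(6*t) + cos(6*t)

Factor the denominator: s^3 - 3*s^2 + 36*s - 108 = (s - 3)*(s^2 + 36).
Partial fraction decomposition gives [-3/(s - 3)] + [s/(s^2 + 36)] + [30/(s^2 + 36)].
Invert each term: -3/(s - 3) ↔ -3e^(3t); 1·s/(s^2 + 36) ↔ cos(6t); 5·6/(s^2 + 36) ↔ 5sin(6t).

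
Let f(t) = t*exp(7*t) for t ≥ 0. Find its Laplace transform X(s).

L{e^(7t)} = 1/(s - 7).
Then apply L{t·g(t)} = -d/ds[G(s)] with G(s) = 1/(s - 7):
differentiating 1 time and applying the sign gives (s - 7)^(-2).

X(s) = (s - 7)^(-2)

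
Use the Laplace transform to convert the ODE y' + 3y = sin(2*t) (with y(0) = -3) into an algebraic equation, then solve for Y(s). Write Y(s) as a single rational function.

Laplace-transform each side.
The derivative rules (L{y'} = sY - y(0) = sY - (-3)) turn the left side into (s + 3)Y - (-3).
The right side is L{sin(2*t)} = 2/(s^2 + 4).
So (s + 3)Y = 2/(s^2 + 4) + (-3).
Divide through and combine into a single rational function.

Y(s) = (-3*s^2 - 10)/(s^3 + 3*s^2 + 4*s + 12)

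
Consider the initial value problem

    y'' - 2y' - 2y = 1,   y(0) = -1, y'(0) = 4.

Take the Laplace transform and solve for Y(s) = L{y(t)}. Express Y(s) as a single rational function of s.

Take the Laplace transform of both sides.
With L{y''} = s^2 Y - s·y(0) - y'(0) and L{y'} = sY - y(0), with y(0) = -1, y'(0) = 4: the LHS transforms to (s^2 - 2*s - 2)Y - (-s + 6).
The right side is L{1} = 1/s.
So (s^2 - 2*s - 2)Y = 1/s + (-s + 6).
Divide through and combine into a single rational function.

Y(s) = (-s^2 + 6*s + 1)/(s^3 - 2*s^2 - 2*s)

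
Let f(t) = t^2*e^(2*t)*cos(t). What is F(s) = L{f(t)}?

L{cos(t)} = s/(s^2 + 1).
Multiplying by e^(2t) shifts s → s - 2, so L{e^(2*t)*cos(t)} = (s - 2)/((s - 2)^2 + 1).
Then apply L{t^2·g(t)} = (-1)^2 d^2/ds^2[G(s)] with G(s) = (s - 2)/((s - 2)^2 + 1):
differentiating 2 times and applying the sign gives 2*(s - 2)*(s^2 - 4*s + 1)/(s^2 - 4*s + 5)^3.

F(s) = 2*(s - 2)*(s^2 - 4*s + 1)/(s^2 - 4*s + 5)^3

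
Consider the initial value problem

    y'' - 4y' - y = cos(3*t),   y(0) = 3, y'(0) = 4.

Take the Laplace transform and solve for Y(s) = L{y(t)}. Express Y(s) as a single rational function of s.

Y(s) = (3*s^3 - 8*s^2 + 28*s - 72)/(s^4 - 4*s^3 + 8*s^2 - 36*s - 9)

Apply the Laplace transform to the equation.
The derivative rules (L{y''} = s^2 Y - s·y(0) - y'(0) and L{y'} = sY - y(0), with y(0) = 3, y'(0) = 4) turn the left side into (s^2 - 4*s - 1)Y - (3*s - 8).
The right side is L{cos(3*t)} = s/(s^2 + 9).
So (s^2 - 4*s - 1)Y = s/(s^2 + 9) + (3*s - 8).
Isolate Y and clear denominators.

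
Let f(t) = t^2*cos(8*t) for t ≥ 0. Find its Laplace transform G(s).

G(s) = 2*s*(s^2 - 192)/(s^2 + 64)^3

L{cos(8t)} = s/(s^2 + 64).
Then apply L{t^2·g(t)} = (-1)^2 d^2/ds^2[H(s)] with H(s) = s/(s^2 + 64):
differentiating 2 times and applying the sign gives 2*s*(s^2 - 192)/(s^2 + 64)^3.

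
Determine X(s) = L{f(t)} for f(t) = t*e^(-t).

L{e^(-t)} = 1/(s + 1).
Then apply L{t·g(t)} = -d/ds[G(s)] with G(s) = 1/(s + 1):
differentiating 1 time and applying the sign gives (s + 1)^(-2).

X(s) = (s + 1)^(-2)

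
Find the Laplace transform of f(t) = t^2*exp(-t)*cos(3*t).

2*(s + 1)*(s^2 + 2*s - 26)/(s^2 + 2*s + 10)^3

L{cos(3t)} = s/(s^2 + 9).
Multiplying by e^(-t) shifts s → s + 1, so L{exp(-t)*cos(3*t)} = (s + 1)/((s + 1)^2 + 9).
Then apply L{t^2·g(t)} = (-1)^2 d^2/ds^2[G(s)] with G(s) = (s + 1)/((s + 1)^2 + 9):
differentiating 2 times and applying the sign gives 2*(s + 1)*(s^2 + 2*s - 26)/(s^2 + 2*s + 10)^3.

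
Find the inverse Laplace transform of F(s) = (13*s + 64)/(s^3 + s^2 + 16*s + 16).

4*sin(4*t) - 3*cos(4*t) + 3*exp(-t)

Factor the denominator: s^3 + s^2 + 16*s + 16 = (s + 1)*(s^2 + 16).
Partial fraction decomposition gives [3/(s + 1)] + [-3*s/(s^2 + 16)] + [16/(s^2 + 16)].
Invert each term: 3/(s + 1) ↔ 3e^(-t); -3·s/(s^2 + 16) ↔ -3cos(4t); 4·4/(s^2 + 16) ↔ 4sin(4t).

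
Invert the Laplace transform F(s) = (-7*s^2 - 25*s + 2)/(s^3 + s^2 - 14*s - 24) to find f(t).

Factor the denominator: s^3 + s^2 - 14*s - 24 = (s - 4)*(s + 2)*(s + 3).
Partial fraction decomposition gives [2/(s + 3)] + [-5/(s - 4)] + [-4/(s + 2)].
Invert each term: 2/(s + 3) ↔ 2e^(-3t); -5/(s - 4) ↔ -5e^(4t); -4/(s + 2) ↔ -4e^(-2t).

f(t) = -5*exp(4*t) - 4*exp(-2*t) + 2*exp(-3*t)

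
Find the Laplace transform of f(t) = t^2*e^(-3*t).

L{e^(-3t)} = 1/(s + 3).
Then apply L{t^2·g(t)} = (-1)^2 d^2/ds^2[G(s)] with G(s) = 1/(s + 3):
differentiating 2 times and applying the sign gives 2/(s + 3)^3.

2/(s + 3)^3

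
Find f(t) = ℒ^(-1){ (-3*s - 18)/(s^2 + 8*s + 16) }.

Factor the denominator: s^2 + 8*s + 16 = (s + 4)^2.
Partial fraction decomposition gives [-3/(s + 4)] + [-6/(s + 4)^2].
Invert each term: -3/(s + 4) ↔ -3e^(-4t); -6/(s + 4)^2 ↔ -6t·e^(-4t).

f(t) = -6*t*exp(-4*t) - 3*exp(-4*t)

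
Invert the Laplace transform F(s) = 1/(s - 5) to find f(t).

Since L{e^(5t)} = 1/(s - 5), the inverse is e^(5*t).

f(t) = exp(5*t)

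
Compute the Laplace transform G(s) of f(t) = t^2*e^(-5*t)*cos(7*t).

L{cos(7t)} = s/(s^2 + 49).
Multiplying by e^(-5t) shifts s → s + 5, so L{e^(-5*t)*cos(7*t)} = (s + 5)/((s + 5)^2 + 49).
Then apply L{t^2·g(t)} = (-1)^2 d^2/ds^2[H(s)] with H(s) = (s + 5)/((s + 5)^2 + 49):
differentiating 2 times and applying the sign gives 2*(s + 5)*(s^2 + 10*s - 122)/(s^2 + 10*s + 74)^3.

G(s) = 2*(s + 5)*(s^2 + 10*s - 122)/(s^2 + 10*s + 74)^3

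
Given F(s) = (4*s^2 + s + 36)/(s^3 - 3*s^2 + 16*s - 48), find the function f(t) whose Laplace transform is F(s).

f(t) = 3*exp(3*t) + sin(4*t) + cos(4*t)

Factor the denominator: s^3 - 3*s^2 + 16*s - 48 = (s - 3)*(s^2 + 16).
Partial fraction decomposition gives [3/(s - 3)] + [s/(s^2 + 16)] + [4/(s^2 + 16)].
Invert each term: 3/(s - 3) ↔ 3e^(3t); 1·s/(s^2 + 16) ↔ cos(4t); 1·4/(s^2 + 16) ↔ sin(4t).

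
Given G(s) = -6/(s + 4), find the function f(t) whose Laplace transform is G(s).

Since L{e^(-4t)} = 1/(s + 4), the inverse is e^(-4*t), scaled by -6.

f(t) = -6*exp(-4*t)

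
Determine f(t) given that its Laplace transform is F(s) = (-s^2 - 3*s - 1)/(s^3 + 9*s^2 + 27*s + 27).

f(t) = -t^2*exp(-3*t)/2 + 3*t*exp(-3*t) - exp(-3*t)

Factor the denominator: s^3 + 9*s^2 + 27*s + 27 = (s + 3)^3.
Partial fraction decomposition gives [-1/(s + 3)] + [3/(s + 3)^2] + [-1/(s + 3)^3].
Invert each term: -1/(s + 3) ↔ -e^(-3t); 3/(s + 3)^2 ↔ 3t·e^(-3t); -1/(s + 3)^3 ↔ (-1/2)t^2·e^(-3t).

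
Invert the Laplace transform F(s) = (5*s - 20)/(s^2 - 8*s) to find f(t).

Rewrite the denominator: s^2 - 8*s = (s - 4)^2 - 16.
The form in (s - 4) signals a first-shifting-theorem factor e^(4t).
Since L{cosh(4t)} = s/(s^2 - 16), the inverse is exp(4*t)*cosh(4*t), scaled by 5.

f(t) = 5*exp(4*t)*cosh(4*t)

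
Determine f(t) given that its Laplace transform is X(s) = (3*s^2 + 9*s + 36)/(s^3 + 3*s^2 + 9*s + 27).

f(t) = 2*sin(3*t) + cos(3*t) + 2*exp(-3*t)

Factor the denominator: s^3 + 3*s^2 + 9*s + 27 = (s + 3)*(s^2 + 9).
Partial fraction decomposition gives [2/(s + 3)] + [s/(s^2 + 9)] + [6/(s^2 + 9)].
Invert each term: 2/(s + 3) ↔ 2e^(-3t); 1·s/(s^2 + 9) ↔ cos(3t); 2·3/(s^2 + 9) ↔ 2sin(3t).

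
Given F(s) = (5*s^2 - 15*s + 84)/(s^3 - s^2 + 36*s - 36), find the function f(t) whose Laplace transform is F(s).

Factor the denominator: s^3 - s^2 + 36*s - 36 = (s - 1)*(s^2 + 36).
Partial fraction decomposition gives [2/(s - 1)] + [3*s/(s^2 + 36)] + [-12/(s^2 + 36)].
Invert each term: 2/(s - 1) ↔ 2e^(t); 3·s/(s^2 + 36) ↔ 3cos(6t); -2·6/(s^2 + 36) ↔ -2sin(6t).

f(t) = 2*exp(t) - 2*sin(6*t) + 3*cos(6*t)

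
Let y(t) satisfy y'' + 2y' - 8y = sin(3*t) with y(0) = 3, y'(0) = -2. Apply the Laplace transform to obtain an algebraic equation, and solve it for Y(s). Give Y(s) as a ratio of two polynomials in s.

Y(s) = (3*s^3 + 4*s^2 + 27*s + 39)/(s^4 + 2*s^3 + s^2 + 18*s - 72)

Apply the Laplace transform to the equation.
With L{y''} = s^2 Y - s·y(0) - y'(0) and L{y'} = sY - y(0), with y(0) = 3, y'(0) = -2: the LHS transforms to (s^2 + 2*s - 8)Y - (3*s + 4).
The right side is L{sin(3*t)} = 3/(s^2 + 9).
So (s^2 + 2*s - 8)Y = 3/(s^2 + 9) + (3*s + 4).
Solve for Y(s) and write it as one ratio of polynomials.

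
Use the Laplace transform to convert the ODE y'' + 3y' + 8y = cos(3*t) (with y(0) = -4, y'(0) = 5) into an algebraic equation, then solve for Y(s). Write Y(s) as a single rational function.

Take the Laplace transform of both sides.
Using L{y''} = s^2 Y - s·y(0) - y'(0) and L{y'} = sY - y(0), with y(0) = -4, y'(0) = 5, the left side becomes (s^2 + 3*s + 8)Y - (-4*s - 7).
The right side is L{cos(3*t)} = s/(s^2 + 9).
So (s^2 + 3*s + 8)Y = s/(s^2 + 9) + (-4*s - 7).
Isolate Y and clear denominators.

Y(s) = (-4*s^3 - 7*s^2 - 35*s - 63)/(s^4 + 3*s^3 + 17*s^2 + 27*s + 72)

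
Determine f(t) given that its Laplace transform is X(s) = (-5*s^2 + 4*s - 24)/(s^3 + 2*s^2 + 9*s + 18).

Factor the denominator: s^3 + 2*s^2 + 9*s + 18 = (s + 2)*(s^2 + 9).
Partial fraction decomposition gives [-4/(s + 2)] + [-s/(s^2 + 9)] + [6/(s^2 + 9)].
Invert each term: -4/(s + 2) ↔ -4e^(-2t); -1·s/(s^2 + 9) ↔ -cos(3t); 2·3/(s^2 + 9) ↔ 2sin(3t).

f(t) = 2*sin(3*t) - cos(3*t) - 4*exp(-2*t)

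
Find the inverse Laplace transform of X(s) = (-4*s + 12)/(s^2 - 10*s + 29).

Complete the square in the denominator: s^2 - 10*s + 29 = (s - 5)^2 + 2^2.
Split the numerator to match: -4*s + 12 = -4·(s - 5) - 4·2.
Invert each term: -4·(s - 5)/((s - 5)^2 + 4) ↔ -4e^(5t)cos(2t); -4·2/((s - 5)^2 + 4) ↔ -4e^(5t)sin(2t).

-4*exp(5*t)*sin(2*t) - 4*exp(5*t)*cos(2*t)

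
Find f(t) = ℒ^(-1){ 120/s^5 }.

Since L{t^4} = 4!/s^5 = 24/s^5, the inverse is t^4, scaled by 5.

f(t) = 5*t^4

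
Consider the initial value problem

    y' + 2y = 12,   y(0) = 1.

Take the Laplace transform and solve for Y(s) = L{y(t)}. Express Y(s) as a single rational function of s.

Y(s) = (s + 12)/(s^2 + 2*s)

Transform both sides with L{·}.
Using L{y'} = sY - y(0) = sY - 1, the left side becomes (s + 2)Y - (1).
The right side is L{12} = 12/s.
So (s + 2)Y = 12/s + (1).
Isolate Y and clear denominators.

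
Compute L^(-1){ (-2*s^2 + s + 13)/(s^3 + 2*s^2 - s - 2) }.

2*exp(t) - 5*exp(-t) + exp(-2*t)

Factor the denominator: s^3 + 2*s^2 - s - 2 = (s - 1)*(s + 1)*(s + 2).
Partial fraction decomposition gives [1/(s + 2)] + [2/(s - 1)] + [-5/(s + 1)].
Invert each term: 1/(s + 2) ↔ e^(-2t); 2/(s - 1) ↔ 2e^(t); -5/(s + 1) ↔ -5e^(-t).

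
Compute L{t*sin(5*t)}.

L{sin(5t)} = 5/(s^2 + 25).
Then apply L{t·g(t)} = -d/ds[G(s)] with G(s) = 5/(s^2 + 25):
differentiating 1 time and applying the sign gives 10*s/(s^2 + 25)^2.

10*s/(s^2 + 25)^2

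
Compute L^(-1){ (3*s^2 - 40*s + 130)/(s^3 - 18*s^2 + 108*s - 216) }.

-t^2*exp(6*t) - 4*t*exp(6*t) + 3*exp(6*t)

Factor the denominator: s^3 - 18*s^2 + 108*s - 216 = (s - 6)^3.
Partial fraction decomposition gives [3/(s - 6)] + [-4/(s - 6)^2] + [-2/(s - 6)^3].
Invert each term: 3/(s - 6) ↔ 3e^(6t); -4/(s - 6)^2 ↔ -4t·e^(6t); -2/(s - 6)^3 ↔ (-1)t^2·e^(6t).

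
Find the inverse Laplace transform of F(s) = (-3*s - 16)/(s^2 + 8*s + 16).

Factor the denominator: s^2 + 8*s + 16 = (s + 4)^2.
Partial fraction decomposition gives [-3/(s + 4)] + [-4/(s + 4)^2].
Invert each term: -3/(s + 4) ↔ -3e^(-4t); -4/(s + 4)^2 ↔ -4t·e^(-4t).

-4*t*exp(-4*t) - 3*exp(-4*t)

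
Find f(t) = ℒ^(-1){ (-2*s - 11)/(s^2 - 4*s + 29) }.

f(t) = -3*exp(2*t)*sin(5*t) - 2*exp(2*t)*cos(5*t)

Complete the square in the denominator: s^2 - 4*s + 29 = (s - 2)^2 + 5^2.
Split the numerator to match: -2*s - 11 = -2·(s - 2) - 3·5.
Invert each term: -2·(s - 2)/((s - 2)^2 + 25) ↔ -2e^(2t)cos(5t); -3·5/((s - 2)^2 + 25) ↔ -3e^(2t)sin(5t).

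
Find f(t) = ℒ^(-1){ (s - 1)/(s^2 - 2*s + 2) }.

Rewrite the denominator: s^2 - 2*s + 2 = (s - 1)^2 + 1.
The form in (s - 1) signals a first-shifting-theorem factor e^(t).
Since L{cos(t)} = s/(s^2 + 1), the inverse is exp(t)*cos(t).

f(t) = exp(t)*cos(t)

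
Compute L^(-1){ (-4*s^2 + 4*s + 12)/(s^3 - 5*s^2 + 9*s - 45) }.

Factor the denominator: s^3 - 5*s^2 + 9*s - 45 = (s - 5)*(s^2 + 9).
Partial fraction decomposition gives [-2/(s - 5)] + [-2*s/(s^2 + 9)] + [-6/(s^2 + 9)].
Invert each term: -2/(s - 5) ↔ -2e^(5t); -2·s/(s^2 + 9) ↔ -2cos(3t); -2·3/(s^2 + 9) ↔ -2sin(3t).

-2*exp(5*t) - 2*sin(3*t) - 2*cos(3*t)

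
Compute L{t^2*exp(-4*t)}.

2/(s + 4)^3

L{e^(-4t)} = 1/(s + 4).
Then apply L{t^2·g(t)} = (-1)^2 d^2/ds^2[H(s)] with H(s) = 1/(s + 4):
differentiating 2 times and applying the sign gives 2/(s + 4)^3.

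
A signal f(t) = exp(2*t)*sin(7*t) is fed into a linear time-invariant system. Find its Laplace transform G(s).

L{sin(7t)} = 7/(s^2 + 49).
By the first shifting theorem, multiplying by e^(2t) replaces s with s - 2.

G(s) = 7/((s - 2)^2 + 49)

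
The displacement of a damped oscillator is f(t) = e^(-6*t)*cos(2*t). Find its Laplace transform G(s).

G(s) = (s + 6)/((s + 6)^2 + 4)

L{cos(2t)} = s/(s^2 + 4).
By the first shifting theorem, multiplying by e^(-6t) replaces s with s + 6.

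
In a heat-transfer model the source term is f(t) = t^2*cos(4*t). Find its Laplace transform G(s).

G(s) = 2*s*(s^2 - 48)/(s^2 + 16)^3

L{cos(4t)} = s/(s^2 + 16).
Then apply L{t^2·g(t)} = (-1)^2 d^2/ds^2[H(s)] with H(s) = s/(s^2 + 16):
differentiating 2 times and applying the sign gives 2*s*(s^2 - 48)/(s^2 + 16)^3.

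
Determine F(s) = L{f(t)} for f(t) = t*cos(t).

L{cos(t)} = s/(s^2 + 1).
Then apply L{t·g(t)} = -d/ds[G(s)] with G(s) = s/(s^2 + 1):
differentiating 1 time and applying the sign gives (s - 1)*(s + 1)/(s^2 + 1)^2.

F(s) = (s - 1)*(s + 1)/(s^2 + 1)^2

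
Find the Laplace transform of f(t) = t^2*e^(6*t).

2/(s - 6)^3

L{t^2} = 2!/s^3 = 2/s^3.
By the first shifting theorem, multiplying by e^(6t) replaces s with s - 6.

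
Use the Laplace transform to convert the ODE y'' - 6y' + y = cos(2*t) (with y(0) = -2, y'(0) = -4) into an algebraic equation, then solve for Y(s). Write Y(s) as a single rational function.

Laplace-transform each side.
Using L{y''} = s^2 Y - s·y(0) - y'(0) and L{y'} = sY - y(0), with y(0) = -2, y'(0) = -4, the left side becomes (s^2 - 6*s + 1)Y - (-2*s + 8).
The right side is L{cos(2*t)} = s/(s^2 + 4).
So (s^2 - 6*s + 1)Y = s/(s^2 + 4) + (-2*s + 8).
Solve for Y(s) and write it as one ratio of polynomials.

Y(s) = (-2*s^3 + 8*s^2 - 7*s + 32)/(s^4 - 6*s^3 + 5*s^2 - 24*s + 4)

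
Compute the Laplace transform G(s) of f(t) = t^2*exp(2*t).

G(s) = 2/(s - 2)^3

L{e^(2t)} = 1/(s - 2).
Then apply L{t^2·g(t)} = (-1)^2 d^2/ds^2[H(s)] with H(s) = 1/(s - 2):
differentiating 2 times and applying the sign gives 2/(s - 2)^3.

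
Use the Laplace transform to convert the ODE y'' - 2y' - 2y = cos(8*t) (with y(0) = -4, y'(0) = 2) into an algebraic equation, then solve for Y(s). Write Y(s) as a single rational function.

Take the Laplace transform of both sides.
Using L{y''} = s^2 Y - s·y(0) - y'(0) and L{y'} = sY - y(0), with y(0) = -4, y'(0) = 2, the left side becomes (s^2 - 2*s - 2)Y - (-4*s + 10).
The right side is L{cos(8*t)} = s/(s^2 + 64).
So (s^2 - 2*s - 2)Y = s/(s^2 + 64) + (-4*s + 10).
Solve for Y(s) and write it as one ratio of polynomials.

Y(s) = (-4*s^3 + 10*s^2 - 255*s + 640)/(s^4 - 2*s^3 + 62*s^2 - 128*s - 128)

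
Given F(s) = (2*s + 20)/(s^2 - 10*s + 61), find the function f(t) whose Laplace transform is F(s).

Complete the square in the denominator: s^2 - 10*s + 61 = (s - 5)^2 + 6^2.
Split the numerator to match: 2*s + 20 = 2·(s - 5) + 5·6.
Invert each term: 2·(s - 5)/((s - 5)^2 + 36) ↔ 2e^(5t)cos(6t); 5·6/((s - 5)^2 + 36) ↔ 5e^(5t)sin(6t).

f(t) = 5*exp(5*t)*sin(6*t) + 2*exp(5*t)*cos(6*t)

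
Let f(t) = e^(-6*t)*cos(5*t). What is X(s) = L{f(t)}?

X(s) = (s + 6)/((s + 6)^2 + 25)

L{cos(5t)} = s/(s^2 + 25).
By the first shifting theorem, multiplying by e^(-6t) replaces s with s + 6.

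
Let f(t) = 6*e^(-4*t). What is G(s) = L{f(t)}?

L{6} = 6/s.
By the first shifting theorem, multiplying by e^(-4t) replaces s with s + 4.

G(s) = 6/(s + 4)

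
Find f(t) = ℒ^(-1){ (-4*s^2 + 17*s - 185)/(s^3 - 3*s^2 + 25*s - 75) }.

Factor the denominator: s^3 - 3*s^2 + 25*s - 75 = (s - 3)*(s^2 + 25).
Partial fraction decomposition gives [-5/(s - 3)] + [s/(s^2 + 25)] + [20/(s^2 + 25)].
Invert each term: -5/(s - 3) ↔ -5e^(3t); 1·s/(s^2 + 25) ↔ cos(5t); 4·5/(s^2 + 25) ↔ 4sin(5t).

f(t) = -5*exp(3*t) + 4*sin(5*t) + cos(5*t)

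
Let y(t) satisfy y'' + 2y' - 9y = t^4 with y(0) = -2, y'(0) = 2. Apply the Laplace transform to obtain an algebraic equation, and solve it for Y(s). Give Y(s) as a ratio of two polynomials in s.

Take the Laplace transform of both sides.
The derivative rules (L{y''} = s^2 Y - s·y(0) - y'(0) and L{y'} = sY - y(0), with y(0) = -2, y'(0) = 2) turn the left side into (s^2 + 2*s - 9)Y - (-2*s - 2).
The right side is L{t^4} = 24/s^5.
So (s^2 + 2*s - 9)Y = 24/s^5 + (-2*s - 2).
Isolate Y and clear denominators.

Y(s) = (-2*s^6 - 2*s^5 + 24)/(s^7 + 2*s^6 - 9*s^5)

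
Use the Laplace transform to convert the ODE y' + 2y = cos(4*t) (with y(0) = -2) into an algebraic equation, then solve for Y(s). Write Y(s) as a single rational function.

Y(s) = (-2*s^2 + s - 32)/(s^3 + 2*s^2 + 16*s + 32)

Transform both sides with L{·}.
The derivative rules (L{y'} = sY - y(0) = sY - (-2)) turn the left side into (s + 2)Y - (-2).
The right side is L{cos(4*t)} = s/(s^2 + 16).
So (s + 2)Y = s/(s^2 + 16) + (-2).
Isolate Y and clear denominators.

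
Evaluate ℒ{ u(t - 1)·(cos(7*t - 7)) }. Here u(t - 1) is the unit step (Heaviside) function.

s*exp(-s)/(s^2 + 49)

By the second shifting theorem, L{u(t - c)·g(t - c)} = e^(-cs)·H(s) with c = 1 and H(s) = L{g(t)}.
L{cos(7t)} = s/(s^2 + 49).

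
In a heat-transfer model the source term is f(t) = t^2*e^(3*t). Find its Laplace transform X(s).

L{e^(3t)} = 1/(s - 3).
Then apply L{t^2·g(t)} = (-1)^2 d^2/ds^2[G(s)] with G(s) = 1/(s - 3):
differentiating 2 times and applying the sign gives 2/(s - 3)^3.

X(s) = 2/(s - 3)^3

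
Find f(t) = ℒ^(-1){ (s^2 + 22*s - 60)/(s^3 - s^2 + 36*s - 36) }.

f(t) = -exp(t) + 4*sin(6*t) + 2*cos(6*t)

Factor the denominator: s^3 - s^2 + 36*s - 36 = (s - 1)*(s^2 + 36).
Partial fraction decomposition gives [-1/(s - 1)] + [2*s/(s^2 + 36)] + [24/(s^2 + 36)].
Invert each term: -1/(s - 1) ↔ -e^(t); 2·s/(s^2 + 36) ↔ 2cos(6t); 4·6/(s^2 + 36) ↔ 4sin(6t).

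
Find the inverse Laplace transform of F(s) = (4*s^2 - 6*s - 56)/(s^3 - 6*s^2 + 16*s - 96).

exp(6*t) + 3*sin(4*t) + 3*cos(4*t)

Factor the denominator: s^3 - 6*s^2 + 16*s - 96 = (s - 6)*(s^2 + 16).
Partial fraction decomposition gives [1/(s - 6)] + [3*s/(s^2 + 16)] + [12/(s^2 + 16)].
Invert each term: 1/(s - 6) ↔ e^(6t); 3·s/(s^2 + 16) ↔ 3cos(4t); 3·4/(s^2 + 16) ↔ 3sin(4t).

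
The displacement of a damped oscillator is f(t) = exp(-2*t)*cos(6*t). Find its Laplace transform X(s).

X(s) = (s + 2)/((s + 2)^2 + 36)

L{cos(6t)} = s/(s^2 + 36).
By the first shifting theorem, multiplying by e^(-2t) replaces s with s + 2.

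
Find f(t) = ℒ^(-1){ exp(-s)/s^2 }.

The factor e^(-s) signals a time shift by c = 1 (second shifting theorem).
L{t} = 1!/s^2 = 1/s^2, so L^-1{s^(-2)} = t.
Hence the inverse is u(t - 1) times that function evaluated at t - 1.

f(t) = Heaviside(t - 1)*(t - 1)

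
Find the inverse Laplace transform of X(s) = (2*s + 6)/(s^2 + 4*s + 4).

2*t*exp(-2*t) + 2*exp(-2*t)

Factor the denominator: s^2 + 4*s + 4 = (s + 2)^2.
Partial fraction decomposition gives [2/(s + 2)] + [2/(s + 2)^2].
Invert each term: 2/(s + 2) ↔ 2e^(-2t); 2/(s + 2)^2 ↔ 2t·e^(-2t).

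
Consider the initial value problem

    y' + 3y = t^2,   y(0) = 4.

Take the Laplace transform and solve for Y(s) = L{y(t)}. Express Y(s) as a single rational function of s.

Y(s) = (4*s^3 + 2)/(s^4 + 3*s^3)

Transform both sides with L{·}.
With L{y'} = sY - y(0) = sY - 4: the LHS transforms to (s + 3)Y - (4).
The right side is L{t^2} = 2/s^3.
So (s + 3)Y = 2/s^3 + (4).
Solve for Y(s) and write it as one ratio of polynomials.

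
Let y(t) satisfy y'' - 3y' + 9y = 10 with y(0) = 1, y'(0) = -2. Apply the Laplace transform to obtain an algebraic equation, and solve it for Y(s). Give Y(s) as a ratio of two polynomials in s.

Apply the Laplace transform to the equation.
With L{y''} = s^2 Y - s·y(0) - y'(0) and L{y'} = sY - y(0), with y(0) = 1, y'(0) = -2: the LHS transforms to (s^2 - 3*s + 9)Y - (s - 5).
The right side is L{10} = 10/s.
So (s^2 - 3*s + 9)Y = 10/s + (s - 5).
Divide through and combine into a single rational function.

Y(s) = (s^2 - 5*s + 10)/(s^3 - 3*s^2 + 9*s)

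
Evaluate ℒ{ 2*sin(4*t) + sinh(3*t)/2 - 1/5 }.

Apply the Laplace transform termwise.
(2)·[L{sin(4t)} = 4/(s^2 + 16)]; L{-1/5} = (-1/5)/s; (1/2)·[L{sinh(3t)} = 3/(s^2 - 9)].

8/(s^2 + 16) + 3/(2*(s^2 - 9)) - 1/(5*s)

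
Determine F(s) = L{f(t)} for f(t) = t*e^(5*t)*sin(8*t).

L{sin(8t)} = 8/(s^2 + 64).
Multiplying by e^(5t) shifts s → s - 5, so L{e^(5*t)*sin(8*t)} = 8/((s - 5)^2 + 64).
Then apply L{t·g(t)} = -d/ds[G(s)] with G(s) = 8/((s - 5)^2 + 64):
differentiating 1 time and applying the sign gives 16*(s - 5)/(s^2 - 10*s + 89)^2.

F(s) = 16*(s - 5)/(s^2 - 10*s + 89)^2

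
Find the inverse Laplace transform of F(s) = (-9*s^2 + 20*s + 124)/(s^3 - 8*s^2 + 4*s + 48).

Factor the denominator: s^3 - 8*s^2 + 4*s + 48 = (s - 6)*(s - 4)*(s + 2).
Partial fraction decomposition gives [1/(s + 2)] + [-5/(s - 4)] + [-5/(s - 6)].
Invert each term: 1/(s + 2) ↔ e^(-2t); -5/(s - 4) ↔ -5e^(4t); -5/(s - 6) ↔ -5e^(6t).

-5*exp(6*t) - 5*exp(4*t) + exp(-2*t)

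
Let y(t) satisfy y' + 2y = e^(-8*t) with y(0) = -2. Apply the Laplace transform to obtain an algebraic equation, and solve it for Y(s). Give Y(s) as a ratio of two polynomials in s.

Y(s) = (-2*s - 15)/(s^2 + 10*s + 16)

Transform both sides with L{·}.
The derivative rules (L{y'} = sY - y(0) = sY - (-2)) turn the left side into (s + 2)Y - (-2).
The right side is L{e^(-8*t)} = 1/(s + 8).
So (s + 2)Y = 1/(s + 8) + (-2).
Isolate Y and clear denominators.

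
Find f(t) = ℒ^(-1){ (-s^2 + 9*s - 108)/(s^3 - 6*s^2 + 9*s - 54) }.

Factor the denominator: s^3 - 6*s^2 + 9*s - 54 = (s - 6)*(s^2 + 9).
Partial fraction decomposition gives [-2/(s - 6)] + [s/(s^2 + 9)] + [15/(s^2 + 9)].
Invert each term: -2/(s - 6) ↔ -2e^(6t); 1·s/(s^2 + 9) ↔ cos(3t); 5·3/(s^2 + 9) ↔ 5sin(3t).

f(t) = -2*exp(6*t) + 5*sin(3*t) + cos(3*t)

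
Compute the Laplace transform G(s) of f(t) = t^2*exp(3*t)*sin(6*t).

L{sin(6t)} = 6/(s^2 + 36).
Multiplying by e^(3t) shifts s → s - 3, so L{exp(3*t)*sin(6*t)} = 6/((s - 3)^2 + 36).
Then apply L{t^2·g(t)} = (-1)^2 d^2/ds^2[H(s)] with H(s) = 6/((s - 3)^2 + 36):
differentiating 2 times and applying the sign gives 36*(s^2 - 6*s - 3)/(s^2 - 6*s + 45)^3.

G(s) = 36*(s^2 - 6*s - 3)/(s^2 - 6*s + 45)^3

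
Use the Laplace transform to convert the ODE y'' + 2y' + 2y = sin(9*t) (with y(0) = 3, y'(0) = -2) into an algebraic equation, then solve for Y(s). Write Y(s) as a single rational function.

Transform both sides with L{·}.
Using L{y''} = s^2 Y - s·y(0) - y'(0) and L{y'} = sY - y(0), with y(0) = 3, y'(0) = -2, the left side becomes (s^2 + 2*s + 2)Y - (3*s + 4).
The right side is L{sin(9*t)} = 9/(s^2 + 81).
So (s^2 + 2*s + 2)Y = 9/(s^2 + 81) + (3*s + 4).
Solve for Y(s) and write it as one ratio of polynomials.

Y(s) = (3*s^3 + 4*s^2 + 243*s + 333)/(s^4 + 2*s^3 + 83*s^2 + 162*s + 162)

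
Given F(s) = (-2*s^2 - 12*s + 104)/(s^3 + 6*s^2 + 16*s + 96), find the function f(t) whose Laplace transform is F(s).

Factor the denominator: s^3 + 6*s^2 + 16*s + 96 = (s + 6)*(s^2 + 16).
Partial fraction decomposition gives [2/(s + 6)] + [-4*s/(s^2 + 16)] + [12/(s^2 + 16)].
Invert each term: 2/(s + 6) ↔ 2e^(-6t); -4·s/(s^2 + 16) ↔ -4cos(4t); 3·4/(s^2 + 16) ↔ 3sin(4t).

f(t) = 3*sin(4*t) - 4*cos(4*t) + 2*exp(-6*t)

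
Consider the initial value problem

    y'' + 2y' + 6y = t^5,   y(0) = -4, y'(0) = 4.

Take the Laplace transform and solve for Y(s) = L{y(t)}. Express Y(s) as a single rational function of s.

Y(s) = (-4*s^7 - 4*s^6 + 120)/(s^8 + 2*s^7 + 6*s^6)

Laplace-transform each side.
With L{y''} = s^2 Y - s·y(0) - y'(0) and L{y'} = sY - y(0), with y(0) = -4, y'(0) = 4: the LHS transforms to (s^2 + 2*s + 6)Y - (-4*s - 4).
The right side is L{t^5} = 120/s^6.
So (s^2 + 2*s + 6)Y = 120/s^6 + (-4*s - 4).
Solve for Y(s) and write it as one ratio of polynomials.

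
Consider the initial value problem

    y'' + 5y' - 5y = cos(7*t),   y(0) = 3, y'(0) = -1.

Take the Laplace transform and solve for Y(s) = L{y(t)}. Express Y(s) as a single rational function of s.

Y(s) = (3*s^3 + 14*s^2 + 148*s + 686)/(s^4 + 5*s^3 + 44*s^2 + 245*s - 245)

Apply the Laplace transform to the equation.
The derivative rules (L{y''} = s^2 Y - s·y(0) - y'(0) and L{y'} = sY - y(0), with y(0) = 3, y'(0) = -1) turn the left side into (s^2 + 5*s - 5)Y - (3*s + 14).
The right side is L{cos(7*t)} = s/(s^2 + 49).
So (s^2 + 5*s - 5)Y = s/(s^2 + 49) + (3*s + 14).
Solve for Y(s) and write it as one ratio of polynomials.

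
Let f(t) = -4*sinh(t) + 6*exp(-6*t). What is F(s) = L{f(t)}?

By linearity of the Laplace transform, transform each term separately.
(6)·[L{e^(-6t)} = 1/(s + 6)]; (-4)·[L{sinh(t)} = 1/(s^2 - 1)].

F(s) = -4/(s^2 - 1) + 6/(s + 6)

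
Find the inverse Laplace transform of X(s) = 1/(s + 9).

exp(-9*t)

Since L{e^(-9t)} = 1/(s + 9), the inverse is e^(-9*t).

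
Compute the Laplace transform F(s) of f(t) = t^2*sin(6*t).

F(s) = 36*(s^2 - 12)/(s^2 + 36)^3

L{sin(6t)} = 6/(s^2 + 36).
Then apply L{t^2·g(t)} = (-1)^2 d^2/ds^2[G(s)] with G(s) = 6/(s^2 + 36):
differentiating 2 times and applying the sign gives 36*(s^2 - 12)/(s^2 + 36)^3.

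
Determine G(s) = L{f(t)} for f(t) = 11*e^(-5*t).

L{11} = 11/s.
By the first shifting theorem, multiplying by e^(-5t) replaces s with s + 5.

G(s) = 11/(s + 5)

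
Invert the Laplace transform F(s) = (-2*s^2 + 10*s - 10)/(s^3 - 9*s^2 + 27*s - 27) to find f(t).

f(t) = t^2*exp(3*t) - 2*t*exp(3*t) - 2*exp(3*t)

Factor the denominator: s^3 - 9*s^2 + 27*s - 27 = (s - 3)^3.
Partial fraction decomposition gives [-2/(s - 3)] + [-2/(s - 3)^2] + [2/(s - 3)^3].
Invert each term: -2/(s - 3) ↔ -2e^(3t); -2/(s - 3)^2 ↔ -2t·e^(3t); 2/(s - 3)^3 ↔ (1)t^2·e^(3t).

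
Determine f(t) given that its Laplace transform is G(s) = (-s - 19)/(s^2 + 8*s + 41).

f(t) = -3*exp(-4*t)*sin(5*t) - exp(-4*t)*cos(5*t)

Complete the square in the denominator: s^2 + 8*s + 41 = (s + 4)^2 + 5^2.
Split the numerator to match: -s - 19 = -1·(s + 4) - 3·5.
Invert each term: -1·(s + 4)/((s + 4)^2 + 25) ↔ -e^(-4t)cos(5t); -3·5/((s + 4)^2 + 25) ↔ -3e^(-4t)sin(5t).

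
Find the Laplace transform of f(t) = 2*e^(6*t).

2/(s - 6)

L{2} = 2/s.
By the first shifting theorem, multiplying by e^(6t) replaces s with s - 6.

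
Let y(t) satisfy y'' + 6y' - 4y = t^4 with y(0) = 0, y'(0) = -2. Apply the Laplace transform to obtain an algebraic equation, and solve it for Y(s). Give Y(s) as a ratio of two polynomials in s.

Y(s) = (-2*s^5 + 24)/(s^7 + 6*s^6 - 4*s^5)

Take the Laplace transform of both sides.
Using L{y''} = s^2 Y - s·y(0) - y'(0) and L{y'} = sY - y(0), with y(0) = 0, y'(0) = -2, the left side becomes (s^2 + 6*s - 4)Y - (-2).
The right side is L{t^4} = 24/s^5.
So (s^2 + 6*s - 4)Y = 24/s^5 + (-2).
Solve for Y(s) and write it as one ratio of polynomials.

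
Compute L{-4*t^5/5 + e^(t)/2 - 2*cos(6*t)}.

-2*s/(s^2 + 36) + 1/(2*(s - 1)) - 96/s^6

Apply the Laplace transform termwise.
(1/2)·[L{e^(t)} = 1/(s - 1)]; (-2)·[L{cos(6t)} = s/(s^2 + 36)]; (-4/5)·[L{t^5} = 5!/s^6 = 120/s^6].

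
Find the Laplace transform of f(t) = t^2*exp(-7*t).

L{e^(-7t)} = 1/(s + 7).
Then apply L{t^2·g(t)} = (-1)^2 d^2/ds^2[G(s)] with G(s) = 1/(s + 7):
differentiating 2 times and applying the sign gives 2/(s + 7)^3.

2/(s + 7)^3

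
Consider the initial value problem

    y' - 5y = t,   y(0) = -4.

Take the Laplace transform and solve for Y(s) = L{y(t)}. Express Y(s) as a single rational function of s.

Y(s) = (-4*s^2 + 1)/(s^3 - 5*s^2)

Apply the Laplace transform to the equation.
With L{y'} = sY - y(0) = sY - (-4): the LHS transforms to (s - 5)Y - (-4).
The right side is L{t} = s^(-2).
So (s - 5)Y = s^(-2) + (-4).
Isolate Y and clear denominators.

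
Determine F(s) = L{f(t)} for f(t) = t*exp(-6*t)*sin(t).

F(s) = 2*(s + 6)/(s^2 + 12*s + 37)^2

L{sin(t)} = 1/(s^2 + 1).
Multiplying by e^(-6t) shifts s → s + 6, so L{exp(-6*t)*sin(t)} = 1/((s + 6)^2 + 1).
Then apply L{t·g(t)} = -d/ds[G(s)] with G(s) = 1/((s + 6)^2 + 1):
differentiating 1 time and applying the sign gives 2*(s + 6)/(s^2 + 12*s + 37)^2.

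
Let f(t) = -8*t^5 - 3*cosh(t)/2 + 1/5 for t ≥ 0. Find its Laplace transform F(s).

The transform is linear, so treat each term independently.
(-8)·[L{t^5} = 5!/s^6 = 120/s^6]; (-3/2)·[L{cosh(t)} = s/(s^2 - 1)]; L{1/5} = (1/5)/s.

F(s) = -3*s/(2*(s^2 - 1)) + 1/(5*s) - 960/s^6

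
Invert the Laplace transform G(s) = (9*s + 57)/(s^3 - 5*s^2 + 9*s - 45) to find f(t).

Factor the denominator: s^3 - 5*s^2 + 9*s - 45 = (s - 5)*(s^2 + 9).
Partial fraction decomposition gives [3/(s - 5)] + [-3*s/(s^2 + 9)] + [-6/(s^2 + 9)].
Invert each term: 3/(s - 5) ↔ 3e^(5t); -3·s/(s^2 + 9) ↔ -3cos(3t); -2·3/(s^2 + 9) ↔ -2sin(3t).

f(t) = 3*exp(5*t) - 2*sin(3*t) - 3*cos(3*t)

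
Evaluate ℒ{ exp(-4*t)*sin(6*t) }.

L{sin(6t)} = 6/(s^2 + 36).
By the first shifting theorem, multiplying by e^(-4t) replaces s with s + 4.

6/((s + 4)^2 + 36)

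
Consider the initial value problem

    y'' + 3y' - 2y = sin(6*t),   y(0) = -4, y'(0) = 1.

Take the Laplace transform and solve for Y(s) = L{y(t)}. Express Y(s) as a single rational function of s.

Transform both sides with L{·}.
Using L{y''} = s^2 Y - s·y(0) - y'(0) and L{y'} = sY - y(0), with y(0) = -4, y'(0) = 1, the left side becomes (s^2 + 3*s - 2)Y - (-4*s - 11).
The right side is L{sin(6*t)} = 6/(s^2 + 36).
So (s^2 + 3*s - 2)Y = 6/(s^2 + 36) + (-4*s - 11).
Solve for Y(s) and write it as one ratio of polynomials.

Y(s) = (-4*s^3 - 11*s^2 - 144*s - 390)/(s^4 + 3*s^3 + 34*s^2 + 108*s - 72)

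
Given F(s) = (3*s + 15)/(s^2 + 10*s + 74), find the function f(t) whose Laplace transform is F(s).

Rewrite the denominator: s^2 + 10*s + 74 = (s + 5)^2 + 49.
The form in (s + 5) signals a first-shifting-theorem factor e^(-5t).
Since L{cos(7t)} = s/(s^2 + 49), the inverse is e^(-5*t)*cos(7*t), scaled by 3.

f(t) = 3*exp(-5*t)*cos(7*t)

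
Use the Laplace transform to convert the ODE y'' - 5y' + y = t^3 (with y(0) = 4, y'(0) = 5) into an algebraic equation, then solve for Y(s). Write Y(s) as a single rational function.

Transform both sides with L{·}.
With L{y''} = s^2 Y - s·y(0) - y'(0) and L{y'} = sY - y(0), with y(0) = 4, y'(0) = 5: the LHS transforms to (s^2 - 5*s + 1)Y - (4*s - 15).
The right side is L{t^3} = 6/s^4.
So (s^2 - 5*s + 1)Y = 6/s^4 + (4*s - 15).
Isolate Y and clear denominators.

Y(s) = (4*s^5 - 15*s^4 + 6)/(s^6 - 5*s^5 + s^4)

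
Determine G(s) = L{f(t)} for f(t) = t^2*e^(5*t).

L{e^(5t)} = 1/(s - 5).
Then apply L{t^2·g(t)} = (-1)^2 d^2/ds^2[H(s)] with H(s) = 1/(s - 5):
differentiating 2 times and applying the sign gives 2/(s - 5)^3.

G(s) = 2/(s - 5)^3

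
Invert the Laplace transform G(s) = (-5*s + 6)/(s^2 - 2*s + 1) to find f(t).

f(t) = t*exp(t) - 5*exp(t)

Factor the denominator: s^2 - 2*s + 1 = (s - 1)^2.
Partial fraction decomposition gives [-5/(s - 1)] + [(s - 1)^(-2)].
Invert each term: -5/(s - 1) ↔ -5e^(t); 1/(s - 1)^2 ↔ t·e^(t).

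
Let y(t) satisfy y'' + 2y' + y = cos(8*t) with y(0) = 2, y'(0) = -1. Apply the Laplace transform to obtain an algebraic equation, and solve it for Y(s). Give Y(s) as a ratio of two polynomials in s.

Y(s) = (2*s^3 + 3*s^2 + 129*s + 192)/(s^4 + 2*s^3 + 65*s^2 + 128*s + 64)

Apply the Laplace transform to the equation.
The derivative rules (L{y''} = s^2 Y - s·y(0) - y'(0) and L{y'} = sY - y(0), with y(0) = 2, y'(0) = -1) turn the left side into (s^2 + 2*s + 1)Y - (2*s + 3).
The right side is L{cos(8*t)} = s/(s^2 + 64).
So (s^2 + 2*s + 1)Y = s/(s^2 + 64) + (2*s + 3).
Solve for Y(s) and write it as one ratio of polynomials.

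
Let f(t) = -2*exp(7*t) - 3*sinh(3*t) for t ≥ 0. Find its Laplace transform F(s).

F(s) = -9/(s^2 - 9) - 2/(s - 7)

The transform is linear, so treat each term independently.
(-3)·[L{sinh(3t)} = 3/(s^2 - 9)]; (-2)·[L{e^(7t)} = 1/(s - 7)].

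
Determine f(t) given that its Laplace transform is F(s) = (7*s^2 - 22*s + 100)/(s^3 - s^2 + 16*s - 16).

Factor the denominator: s^3 - s^2 + 16*s - 16 = (s - 1)*(s^2 + 16).
Partial fraction decomposition gives [5/(s - 1)] + [2*s/(s^2 + 16)] + [-20/(s^2 + 16)].
Invert each term: 5/(s - 1) ↔ 5e^(t); 2·s/(s^2 + 16) ↔ 2cos(4t); -5·4/(s^2 + 16) ↔ -5sin(4t).

f(t) = 5*exp(t) - 5*sin(4*t) + 2*cos(4*t)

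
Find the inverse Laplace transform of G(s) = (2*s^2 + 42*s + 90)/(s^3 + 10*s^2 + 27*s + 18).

Factor the denominator: s^3 + 10*s^2 + 27*s + 18 = (s + 1)*(s + 3)*(s + 6).
Partial fraction decomposition gives [3/(s + 3)] + [5/(s + 1)] + [-6/(s + 6)].
Invert each term: 3/(s + 3) ↔ 3e^(-3t); 5/(s + 1) ↔ 5e^(-t); -6/(s + 6) ↔ -6e^(-6t).

5*exp(-t) + 3*exp(-3*t) - 6*exp(-6*t)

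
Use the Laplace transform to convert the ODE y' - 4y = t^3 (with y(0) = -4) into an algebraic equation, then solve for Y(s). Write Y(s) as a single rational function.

Take the Laplace transform of both sides.
The derivative rules (L{y'} = sY - y(0) = sY - (-4)) turn the left side into (s - 4)Y - (-4).
The right side is L{t^3} = 6/s^4.
So (s - 4)Y = 6/s^4 + (-4).
Solve for Y(s) and write it as one ratio of polynomials.

Y(s) = (-4*s^4 + 6)/(s^5 - 4*s^4)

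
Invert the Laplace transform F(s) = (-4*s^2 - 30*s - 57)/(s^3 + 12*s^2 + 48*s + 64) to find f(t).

Factor the denominator: s^3 + 12*s^2 + 48*s + 64 = (s + 4)^3.
Partial fraction decomposition gives [-4/(s + 4)] + [2/(s + 4)^2] + [-1/(s + 4)^3].
Invert each term: -4/(s + 4) ↔ -4e^(-4t); 2/(s + 4)^2 ↔ 2t·e^(-4t); -1/(s + 4)^3 ↔ (-1/2)t^2·e^(-4t).

f(t) = -t^2*exp(-4*t)/2 + 2*t*exp(-4*t) - 4*exp(-4*t)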